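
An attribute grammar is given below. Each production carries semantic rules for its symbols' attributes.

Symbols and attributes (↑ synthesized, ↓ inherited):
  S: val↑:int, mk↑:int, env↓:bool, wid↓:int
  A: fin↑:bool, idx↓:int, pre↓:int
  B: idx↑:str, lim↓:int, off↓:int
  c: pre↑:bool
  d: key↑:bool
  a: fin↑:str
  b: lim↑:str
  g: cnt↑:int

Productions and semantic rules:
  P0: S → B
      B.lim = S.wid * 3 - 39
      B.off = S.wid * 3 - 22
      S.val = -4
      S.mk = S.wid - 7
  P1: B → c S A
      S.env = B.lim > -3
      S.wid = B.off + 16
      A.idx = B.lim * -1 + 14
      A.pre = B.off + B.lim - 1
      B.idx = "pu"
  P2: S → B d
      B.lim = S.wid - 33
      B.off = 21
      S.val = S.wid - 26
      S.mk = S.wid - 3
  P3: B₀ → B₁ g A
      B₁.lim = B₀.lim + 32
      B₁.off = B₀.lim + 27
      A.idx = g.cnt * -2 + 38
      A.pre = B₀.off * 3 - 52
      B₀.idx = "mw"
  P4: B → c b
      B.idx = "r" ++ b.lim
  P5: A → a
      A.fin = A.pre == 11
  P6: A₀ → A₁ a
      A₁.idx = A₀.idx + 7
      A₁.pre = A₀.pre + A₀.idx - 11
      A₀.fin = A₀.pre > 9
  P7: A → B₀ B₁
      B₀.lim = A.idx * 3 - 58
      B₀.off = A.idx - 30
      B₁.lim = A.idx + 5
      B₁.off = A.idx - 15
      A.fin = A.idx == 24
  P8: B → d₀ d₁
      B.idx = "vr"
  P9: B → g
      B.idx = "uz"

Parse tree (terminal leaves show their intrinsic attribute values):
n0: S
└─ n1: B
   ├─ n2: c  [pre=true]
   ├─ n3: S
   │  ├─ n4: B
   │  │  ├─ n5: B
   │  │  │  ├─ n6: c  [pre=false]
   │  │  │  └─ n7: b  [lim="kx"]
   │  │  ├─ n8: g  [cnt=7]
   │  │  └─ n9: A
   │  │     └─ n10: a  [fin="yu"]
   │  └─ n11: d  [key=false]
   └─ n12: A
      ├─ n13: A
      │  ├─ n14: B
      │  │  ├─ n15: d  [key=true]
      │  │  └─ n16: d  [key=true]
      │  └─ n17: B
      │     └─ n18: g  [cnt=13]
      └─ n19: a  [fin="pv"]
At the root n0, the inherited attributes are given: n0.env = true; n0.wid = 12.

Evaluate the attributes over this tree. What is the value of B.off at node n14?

1. n0.env = true  [given at root]
2. n0.wid = 12  [given at root]
3. n1.lim = -3  [S.wid * 3 - 39]
4. n1.off = 14  [S.wid * 3 - 22]
5. n2.pre = true  [terminal]
6. n3.env = false  [B.lim > -3]
7. n3.wid = 30  [B.off + 16]
8. n4.lim = -3  [S.wid - 33]
9. n4.off = 21  [21]
10. n5.lim = 29  [B₀.lim + 32]
11. n5.off = 24  [B₀.lim + 27]
12. n6.pre = false  [terminal]
13. n7.lim = "kx"  [terminal]
14. n5.idx = "rkx"  ["r" ++ b.lim]
15. n8.cnt = 7  [terminal]
16. n9.idx = 24  [g.cnt * -2 + 38]
17. n9.pre = 11  [B₀.off * 3 - 52]
18. n10.fin = "yu"  [terminal]
19. n9.fin = true  [A.pre == 11]
20. n4.idx = "mw"  ["mw"]
21. n11.key = false  [terminal]
22. n3.val = 4  [S.wid - 26]
23. n3.mk = 27  [S.wid - 3]
24. n12.idx = 17  [B.lim * -1 + 14]
25. n12.pre = 10  [B.off + B.lim - 1]
26. n13.idx = 24  [A₀.idx + 7]
27. n13.pre = 16  [A₀.pre + A₀.idx - 11]
28. n14.lim = 14  [A.idx * 3 - 58]
29. n14.off = -6  [A.idx - 30]
30. n15.key = true  [terminal]
31. n16.key = true  [terminal]
32. n14.idx = "vr"  ["vr"]
33. n17.lim = 29  [A.idx + 5]
34. n17.off = 9  [A.idx - 15]
35. n18.cnt = 13  [terminal]
36. n17.idx = "uz"  ["uz"]
37. n13.fin = true  [A.idx == 24]
38. n19.fin = "pv"  [terminal]
39. n12.fin = true  [A₀.pre > 9]
40. n1.idx = "pu"  ["pu"]
41. n0.val = -4  [-4]
42. n0.mk = 5  [S.wid - 7]

-6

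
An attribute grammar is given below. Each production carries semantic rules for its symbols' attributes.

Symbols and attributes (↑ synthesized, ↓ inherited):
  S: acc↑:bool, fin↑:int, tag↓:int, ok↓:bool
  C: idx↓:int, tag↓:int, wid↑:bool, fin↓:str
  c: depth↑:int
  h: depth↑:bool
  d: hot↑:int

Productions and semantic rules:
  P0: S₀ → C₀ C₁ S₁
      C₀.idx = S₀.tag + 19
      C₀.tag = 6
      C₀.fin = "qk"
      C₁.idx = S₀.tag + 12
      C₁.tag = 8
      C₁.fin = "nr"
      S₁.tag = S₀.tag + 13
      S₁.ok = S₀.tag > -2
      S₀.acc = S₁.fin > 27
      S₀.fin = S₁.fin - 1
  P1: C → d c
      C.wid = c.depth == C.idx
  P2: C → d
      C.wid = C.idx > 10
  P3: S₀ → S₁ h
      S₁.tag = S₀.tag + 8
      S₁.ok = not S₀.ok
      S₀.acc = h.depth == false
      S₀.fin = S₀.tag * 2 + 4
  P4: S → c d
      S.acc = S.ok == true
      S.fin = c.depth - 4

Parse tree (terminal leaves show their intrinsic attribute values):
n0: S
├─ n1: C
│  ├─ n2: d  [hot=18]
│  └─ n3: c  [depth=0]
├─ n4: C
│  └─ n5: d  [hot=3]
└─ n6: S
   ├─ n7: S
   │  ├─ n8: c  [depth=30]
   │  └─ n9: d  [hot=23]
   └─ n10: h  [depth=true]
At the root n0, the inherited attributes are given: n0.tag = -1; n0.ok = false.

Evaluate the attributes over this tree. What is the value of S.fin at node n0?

1. n0.tag = -1  [given at root]
2. n0.ok = false  [given at root]
3. n1.idx = 18  [S₀.tag + 19]
4. n1.tag = 6  [6]
5. n1.fin = "qk"  ["qk"]
6. n2.hot = 18  [terminal]
7. n3.depth = 0  [terminal]
8. n1.wid = false  [c.depth == C.idx]
9. n4.idx = 11  [S₀.tag + 12]
10. n4.tag = 8  [8]
11. n4.fin = "nr"  ["nr"]
12. n5.hot = 3  [terminal]
13. n4.wid = true  [C.idx > 10]
14. n6.tag = 12  [S₀.tag + 13]
15. n6.ok = true  [S₀.tag > -2]
16. n7.tag = 20  [S₀.tag + 8]
17. n7.ok = false  [not S₀.ok]
18. n8.depth = 30  [terminal]
19. n9.hot = 23  [terminal]
20. n7.acc = false  [S.ok == true]
21. n7.fin = 26  [c.depth - 4]
22. n10.depth = true  [terminal]
23. n6.acc = false  [h.depth == false]
24. n6.fin = 28  [S₀.tag * 2 + 4]
25. n0.acc = true  [S₁.fin > 27]
26. n0.fin = 27  [S₁.fin - 1]

27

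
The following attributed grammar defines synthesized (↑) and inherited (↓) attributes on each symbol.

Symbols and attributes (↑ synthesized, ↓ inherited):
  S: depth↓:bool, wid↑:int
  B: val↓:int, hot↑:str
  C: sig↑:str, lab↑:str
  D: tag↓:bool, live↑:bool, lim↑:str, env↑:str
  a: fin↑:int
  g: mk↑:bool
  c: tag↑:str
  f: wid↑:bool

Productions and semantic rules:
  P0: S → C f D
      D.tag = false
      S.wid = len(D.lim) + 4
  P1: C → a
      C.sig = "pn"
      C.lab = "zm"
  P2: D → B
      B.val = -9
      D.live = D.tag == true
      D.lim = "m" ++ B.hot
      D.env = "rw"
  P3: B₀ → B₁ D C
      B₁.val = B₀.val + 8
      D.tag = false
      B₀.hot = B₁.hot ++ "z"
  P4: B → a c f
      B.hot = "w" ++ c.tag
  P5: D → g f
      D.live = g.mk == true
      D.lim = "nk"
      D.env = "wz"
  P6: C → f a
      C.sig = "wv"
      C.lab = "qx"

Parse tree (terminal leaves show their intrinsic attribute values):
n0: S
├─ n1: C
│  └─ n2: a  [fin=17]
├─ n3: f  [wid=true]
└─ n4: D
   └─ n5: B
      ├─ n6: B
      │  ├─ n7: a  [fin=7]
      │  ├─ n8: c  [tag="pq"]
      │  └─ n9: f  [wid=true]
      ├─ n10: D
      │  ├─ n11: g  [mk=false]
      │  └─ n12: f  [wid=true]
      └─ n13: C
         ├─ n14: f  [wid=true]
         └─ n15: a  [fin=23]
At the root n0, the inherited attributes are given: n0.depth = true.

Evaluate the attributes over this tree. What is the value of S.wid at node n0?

1. n0.depth = true  [given at root]
2. n2.fin = 17  [terminal]
3. n1.sig = "pn"  ["pn"]
4. n1.lab = "zm"  ["zm"]
5. n3.wid = true  [terminal]
6. n4.tag = false  [false]
7. n5.val = -9  [-9]
8. n6.val = -1  [B₀.val + 8]
9. n7.fin = 7  [terminal]
10. n8.tag = "pq"  [terminal]
11. n9.wid = true  [terminal]
12. n6.hot = "wpq"  ["w" ++ c.tag]
13. n10.tag = false  [false]
14. n11.mk = false  [terminal]
15. n12.wid = true  [terminal]
16. n10.live = false  [g.mk == true]
17. n10.lim = "nk"  ["nk"]
18. n10.env = "wz"  ["wz"]
19. n14.wid = true  [terminal]
20. n15.fin = 23  [terminal]
21. n13.sig = "wv"  ["wv"]
22. n13.lab = "qx"  ["qx"]
23. n5.hot = "wpqz"  [B₁.hot ++ "z"]
24. n4.live = false  [D.tag == true]
25. n4.lim = "mwpqz"  ["m" ++ B.hot]
26. n4.env = "rw"  ["rw"]
27. n0.wid = 9  [len(D.lim) + 4]

9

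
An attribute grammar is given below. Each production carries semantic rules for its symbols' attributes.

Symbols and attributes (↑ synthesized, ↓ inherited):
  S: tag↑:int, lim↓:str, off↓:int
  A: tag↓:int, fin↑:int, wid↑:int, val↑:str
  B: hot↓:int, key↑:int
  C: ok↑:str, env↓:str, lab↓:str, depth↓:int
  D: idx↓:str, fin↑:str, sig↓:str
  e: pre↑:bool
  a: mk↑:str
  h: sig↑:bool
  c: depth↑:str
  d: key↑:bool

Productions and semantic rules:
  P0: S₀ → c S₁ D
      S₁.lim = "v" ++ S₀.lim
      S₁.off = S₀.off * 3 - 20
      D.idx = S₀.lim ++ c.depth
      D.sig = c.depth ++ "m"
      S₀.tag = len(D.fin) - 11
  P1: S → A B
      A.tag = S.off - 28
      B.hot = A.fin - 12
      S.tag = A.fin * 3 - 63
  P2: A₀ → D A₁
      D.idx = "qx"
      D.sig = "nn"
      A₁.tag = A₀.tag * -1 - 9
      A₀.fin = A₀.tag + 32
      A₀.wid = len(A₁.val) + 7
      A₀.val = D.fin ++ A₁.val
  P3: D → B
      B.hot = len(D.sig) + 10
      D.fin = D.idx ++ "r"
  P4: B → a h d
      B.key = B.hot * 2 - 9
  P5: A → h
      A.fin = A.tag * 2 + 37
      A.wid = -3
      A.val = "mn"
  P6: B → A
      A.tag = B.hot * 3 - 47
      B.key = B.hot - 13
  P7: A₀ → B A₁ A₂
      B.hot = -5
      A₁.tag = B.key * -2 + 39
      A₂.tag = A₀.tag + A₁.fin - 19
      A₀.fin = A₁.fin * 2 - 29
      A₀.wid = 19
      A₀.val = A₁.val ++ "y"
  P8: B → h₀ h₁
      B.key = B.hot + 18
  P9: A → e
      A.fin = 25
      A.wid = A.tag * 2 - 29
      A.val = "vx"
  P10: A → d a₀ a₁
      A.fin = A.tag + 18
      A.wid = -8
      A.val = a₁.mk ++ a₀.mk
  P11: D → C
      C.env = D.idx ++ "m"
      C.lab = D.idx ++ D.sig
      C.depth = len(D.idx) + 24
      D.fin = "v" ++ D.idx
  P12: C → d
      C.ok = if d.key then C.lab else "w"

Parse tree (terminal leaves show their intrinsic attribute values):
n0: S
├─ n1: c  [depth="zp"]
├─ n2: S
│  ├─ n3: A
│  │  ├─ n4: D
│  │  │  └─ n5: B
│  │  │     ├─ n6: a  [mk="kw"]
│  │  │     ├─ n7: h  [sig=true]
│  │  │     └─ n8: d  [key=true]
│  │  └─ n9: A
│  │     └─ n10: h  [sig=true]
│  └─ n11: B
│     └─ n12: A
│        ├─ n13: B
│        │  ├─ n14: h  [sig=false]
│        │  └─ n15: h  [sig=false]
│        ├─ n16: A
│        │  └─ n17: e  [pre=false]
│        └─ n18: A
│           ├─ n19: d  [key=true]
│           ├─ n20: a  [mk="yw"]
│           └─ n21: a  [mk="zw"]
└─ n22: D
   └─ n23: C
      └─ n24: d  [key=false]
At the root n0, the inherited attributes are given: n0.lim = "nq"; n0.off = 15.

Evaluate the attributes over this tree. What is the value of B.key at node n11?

4

1. n0.lim = "nq"  [given at root]
2. n0.off = 15  [given at root]
3. n1.depth = "zp"  [terminal]
4. n2.lim = "vnq"  ["v" ++ S₀.lim]
5. n2.off = 25  [S₀.off * 3 - 20]
6. n3.tag = -3  [S.off - 28]
7. n4.idx = "qx"  ["qx"]
8. n4.sig = "nn"  ["nn"]
9. n5.hot = 12  [len(D.sig) + 10]
10. n6.mk = "kw"  [terminal]
11. n7.sig = true  [terminal]
12. n8.key = true  [terminal]
13. n5.key = 15  [B.hot * 2 - 9]
14. n4.fin = "qxr"  [D.idx ++ "r"]
15. n9.tag = -6  [A₀.tag * -1 - 9]
16. n10.sig = true  [terminal]
17. n9.fin = 25  [A.tag * 2 + 37]
18. n9.wid = -3  [-3]
19. n9.val = "mn"  ["mn"]
20. n3.fin = 29  [A₀.tag + 32]
21. n3.wid = 9  [len(A₁.val) + 7]
22. n3.val = "qxrmn"  [D.fin ++ A₁.val]
23. n11.hot = 17  [A.fin - 12]
24. n12.tag = 4  [B.hot * 3 - 47]
25. n13.hot = -5  [-5]
26. n14.sig = false  [terminal]
27. n15.sig = false  [terminal]
28. n13.key = 13  [B.hot + 18]
29. n16.tag = 13  [B.key * -2 + 39]
30. n17.pre = false  [terminal]
31. n16.fin = 25  [25]
32. n16.wid = -3  [A.tag * 2 - 29]
33. n16.val = "vx"  ["vx"]
34. n18.tag = 10  [A₀.tag + A₁.fin - 19]
35. n19.key = true  [terminal]
36. n20.mk = "yw"  [terminal]
37. n21.mk = "zw"  [terminal]
38. n18.fin = 28  [A.tag + 18]
39. n18.wid = -8  [-8]
40. n18.val = "zwyw"  [a₁.mk ++ a₀.mk]
41. n12.fin = 21  [A₁.fin * 2 - 29]
42. n12.wid = 19  [19]
43. n12.val = "vxy"  [A₁.val ++ "y"]
44. n11.key = 4  [B.hot - 13]
45. n2.tag = 24  [A.fin * 3 - 63]
46. n22.idx = "nqzp"  [S₀.lim ++ c.depth]
47. n22.sig = "zpm"  [c.depth ++ "m"]
48. n23.env = "nqzpm"  [D.idx ++ "m"]
49. n23.lab = "nqzpzpm"  [D.idx ++ D.sig]
50. n23.depth = 28  [len(D.idx) + 24]
51. n24.key = false  [terminal]
52. n23.ok = "w"  [if d.key then C.lab else "w"]
53. n22.fin = "vnqzp"  ["v" ++ D.idx]
54. n0.tag = -6  [len(D.fin) - 11]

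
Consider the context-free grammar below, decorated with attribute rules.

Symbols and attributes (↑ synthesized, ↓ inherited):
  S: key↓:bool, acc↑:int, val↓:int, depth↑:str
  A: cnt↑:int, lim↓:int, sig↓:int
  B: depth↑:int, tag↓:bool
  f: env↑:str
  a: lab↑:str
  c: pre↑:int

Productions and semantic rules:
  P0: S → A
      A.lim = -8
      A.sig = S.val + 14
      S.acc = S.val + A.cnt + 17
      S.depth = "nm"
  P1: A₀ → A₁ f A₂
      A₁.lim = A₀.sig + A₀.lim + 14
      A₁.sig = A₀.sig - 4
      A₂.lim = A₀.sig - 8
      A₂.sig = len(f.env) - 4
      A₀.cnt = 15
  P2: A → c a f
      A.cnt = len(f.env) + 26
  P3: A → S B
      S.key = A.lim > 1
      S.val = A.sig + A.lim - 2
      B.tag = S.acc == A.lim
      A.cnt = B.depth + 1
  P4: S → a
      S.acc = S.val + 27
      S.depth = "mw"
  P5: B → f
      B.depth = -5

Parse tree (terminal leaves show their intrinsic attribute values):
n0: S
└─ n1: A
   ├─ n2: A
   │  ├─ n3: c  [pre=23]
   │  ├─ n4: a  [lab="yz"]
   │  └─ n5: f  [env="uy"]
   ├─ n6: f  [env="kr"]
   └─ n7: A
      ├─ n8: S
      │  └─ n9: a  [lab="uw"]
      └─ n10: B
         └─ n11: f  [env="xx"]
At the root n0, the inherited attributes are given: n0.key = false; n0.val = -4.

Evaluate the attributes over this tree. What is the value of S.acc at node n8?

1. n0.key = false  [given at root]
2. n0.val = -4  [given at root]
3. n1.lim = -8  [-8]
4. n1.sig = 10  [S.val + 14]
5. n2.lim = 16  [A₀.sig + A₀.lim + 14]
6. n2.sig = 6  [A₀.sig - 4]
7. n3.pre = 23  [terminal]
8. n4.lab = "yz"  [terminal]
9. n5.env = "uy"  [terminal]
10. n2.cnt = 28  [len(f.env) + 26]
11. n6.env = "kr"  [terminal]
12. n7.lim = 2  [A₀.sig - 8]
13. n7.sig = -2  [len(f.env) - 4]
14. n8.key = true  [A.lim > 1]
15. n8.val = -2  [A.sig + A.lim - 2]
16. n9.lab = "uw"  [terminal]
17. n8.acc = 25  [S.val + 27]
18. n8.depth = "mw"  ["mw"]
19. n10.tag = false  [S.acc == A.lim]
20. n11.env = "xx"  [terminal]
21. n10.depth = -5  [-5]
22. n7.cnt = -4  [B.depth + 1]
23. n1.cnt = 15  [15]
24. n0.acc = 28  [S.val + A.cnt + 17]
25. n0.depth = "nm"  ["nm"]

25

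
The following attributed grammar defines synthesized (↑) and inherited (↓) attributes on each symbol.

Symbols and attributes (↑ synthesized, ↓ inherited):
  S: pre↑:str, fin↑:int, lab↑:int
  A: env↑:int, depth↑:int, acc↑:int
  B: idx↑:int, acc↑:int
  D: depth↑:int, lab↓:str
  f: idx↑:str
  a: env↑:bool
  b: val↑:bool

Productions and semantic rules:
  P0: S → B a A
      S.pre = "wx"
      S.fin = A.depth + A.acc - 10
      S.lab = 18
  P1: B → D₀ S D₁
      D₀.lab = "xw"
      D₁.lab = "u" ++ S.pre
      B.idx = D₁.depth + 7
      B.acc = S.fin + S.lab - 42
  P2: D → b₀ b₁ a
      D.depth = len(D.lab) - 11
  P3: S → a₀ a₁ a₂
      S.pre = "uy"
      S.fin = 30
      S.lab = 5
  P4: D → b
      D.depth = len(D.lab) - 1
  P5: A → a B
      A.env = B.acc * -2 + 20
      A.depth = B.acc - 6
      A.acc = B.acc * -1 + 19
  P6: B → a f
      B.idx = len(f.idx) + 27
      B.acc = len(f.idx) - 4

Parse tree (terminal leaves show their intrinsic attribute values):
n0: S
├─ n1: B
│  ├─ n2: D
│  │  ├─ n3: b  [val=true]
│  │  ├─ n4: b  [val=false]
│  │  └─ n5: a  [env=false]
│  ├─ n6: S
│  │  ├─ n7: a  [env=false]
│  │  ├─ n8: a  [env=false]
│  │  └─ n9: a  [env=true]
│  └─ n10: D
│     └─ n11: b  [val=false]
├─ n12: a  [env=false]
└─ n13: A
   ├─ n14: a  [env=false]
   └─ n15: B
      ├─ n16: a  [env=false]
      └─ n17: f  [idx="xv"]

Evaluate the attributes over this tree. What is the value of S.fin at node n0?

3

1. n2.lab = "xw"  ["xw"]
2. n3.val = true  [terminal]
3. n4.val = false  [terminal]
4. n5.env = false  [terminal]
5. n2.depth = -9  [len(D.lab) - 11]
6. n7.env = false  [terminal]
7. n8.env = false  [terminal]
8. n9.env = true  [terminal]
9. n6.pre = "uy"  ["uy"]
10. n6.fin = 30  [30]
11. n6.lab = 5  [5]
12. n10.lab = "uuy"  ["u" ++ S.pre]
13. n11.val = false  [terminal]
14. n10.depth = 2  [len(D.lab) - 1]
15. n1.idx = 9  [D₁.depth + 7]
16. n1.acc = -7  [S.fin + S.lab - 42]
17. n12.env = false  [terminal]
18. n14.env = false  [terminal]
19. n16.env = false  [terminal]
20. n17.idx = "xv"  [terminal]
21. n15.idx = 29  [len(f.idx) + 27]
22. n15.acc = -2  [len(f.idx) - 4]
23. n13.env = 24  [B.acc * -2 + 20]
24. n13.depth = -8  [B.acc - 6]
25. n13.acc = 21  [B.acc * -1 + 19]
26. n0.pre = "wx"  ["wx"]
27. n0.fin = 3  [A.depth + A.acc - 10]
28. n0.lab = 18  [18]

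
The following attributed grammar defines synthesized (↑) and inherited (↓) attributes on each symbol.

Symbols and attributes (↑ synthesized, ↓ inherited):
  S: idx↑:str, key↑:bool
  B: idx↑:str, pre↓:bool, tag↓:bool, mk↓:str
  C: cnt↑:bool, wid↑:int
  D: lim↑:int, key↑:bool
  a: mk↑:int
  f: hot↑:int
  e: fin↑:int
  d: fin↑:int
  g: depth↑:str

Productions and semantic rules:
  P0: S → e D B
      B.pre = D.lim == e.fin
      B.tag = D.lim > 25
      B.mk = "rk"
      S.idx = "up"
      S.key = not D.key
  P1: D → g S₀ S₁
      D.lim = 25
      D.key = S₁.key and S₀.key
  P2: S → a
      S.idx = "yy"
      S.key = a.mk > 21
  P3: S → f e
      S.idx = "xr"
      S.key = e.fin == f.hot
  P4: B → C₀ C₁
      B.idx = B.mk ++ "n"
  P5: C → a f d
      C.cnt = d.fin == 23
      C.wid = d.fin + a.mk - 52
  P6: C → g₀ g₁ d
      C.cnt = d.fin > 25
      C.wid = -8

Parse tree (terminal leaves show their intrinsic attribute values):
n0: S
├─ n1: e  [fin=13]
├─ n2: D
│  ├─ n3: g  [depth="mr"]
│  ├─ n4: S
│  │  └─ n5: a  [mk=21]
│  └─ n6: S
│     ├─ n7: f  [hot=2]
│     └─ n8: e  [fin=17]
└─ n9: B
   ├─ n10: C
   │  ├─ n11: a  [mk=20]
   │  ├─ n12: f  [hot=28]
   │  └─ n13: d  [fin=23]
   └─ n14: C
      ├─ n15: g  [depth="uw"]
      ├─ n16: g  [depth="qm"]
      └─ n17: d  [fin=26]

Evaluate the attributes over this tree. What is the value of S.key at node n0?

true

1. n1.fin = 13  [terminal]
2. n3.depth = "mr"  [terminal]
3. n5.mk = 21  [terminal]
4. n4.idx = "yy"  ["yy"]
5. n4.key = false  [a.mk > 21]
6. n7.hot = 2  [terminal]
7. n8.fin = 17  [terminal]
8. n6.idx = "xr"  ["xr"]
9. n6.key = false  [e.fin == f.hot]
10. n2.lim = 25  [25]
11. n2.key = false  [S₁.key and S₀.key]
12. n9.pre = false  [D.lim == e.fin]
13. n9.tag = false  [D.lim > 25]
14. n9.mk = "rk"  ["rk"]
15. n11.mk = 20  [terminal]
16. n12.hot = 28  [terminal]
17. n13.fin = 23  [terminal]
18. n10.cnt = true  [d.fin == 23]
19. n10.wid = -9  [d.fin + a.mk - 52]
20. n15.depth = "uw"  [terminal]
21. n16.depth = "qm"  [terminal]
22. n17.fin = 26  [terminal]
23. n14.cnt = true  [d.fin > 25]
24. n14.wid = -8  [-8]
25. n9.idx = "rkn"  [B.mk ++ "n"]
26. n0.idx = "up"  ["up"]
27. n0.key = true  [not D.key]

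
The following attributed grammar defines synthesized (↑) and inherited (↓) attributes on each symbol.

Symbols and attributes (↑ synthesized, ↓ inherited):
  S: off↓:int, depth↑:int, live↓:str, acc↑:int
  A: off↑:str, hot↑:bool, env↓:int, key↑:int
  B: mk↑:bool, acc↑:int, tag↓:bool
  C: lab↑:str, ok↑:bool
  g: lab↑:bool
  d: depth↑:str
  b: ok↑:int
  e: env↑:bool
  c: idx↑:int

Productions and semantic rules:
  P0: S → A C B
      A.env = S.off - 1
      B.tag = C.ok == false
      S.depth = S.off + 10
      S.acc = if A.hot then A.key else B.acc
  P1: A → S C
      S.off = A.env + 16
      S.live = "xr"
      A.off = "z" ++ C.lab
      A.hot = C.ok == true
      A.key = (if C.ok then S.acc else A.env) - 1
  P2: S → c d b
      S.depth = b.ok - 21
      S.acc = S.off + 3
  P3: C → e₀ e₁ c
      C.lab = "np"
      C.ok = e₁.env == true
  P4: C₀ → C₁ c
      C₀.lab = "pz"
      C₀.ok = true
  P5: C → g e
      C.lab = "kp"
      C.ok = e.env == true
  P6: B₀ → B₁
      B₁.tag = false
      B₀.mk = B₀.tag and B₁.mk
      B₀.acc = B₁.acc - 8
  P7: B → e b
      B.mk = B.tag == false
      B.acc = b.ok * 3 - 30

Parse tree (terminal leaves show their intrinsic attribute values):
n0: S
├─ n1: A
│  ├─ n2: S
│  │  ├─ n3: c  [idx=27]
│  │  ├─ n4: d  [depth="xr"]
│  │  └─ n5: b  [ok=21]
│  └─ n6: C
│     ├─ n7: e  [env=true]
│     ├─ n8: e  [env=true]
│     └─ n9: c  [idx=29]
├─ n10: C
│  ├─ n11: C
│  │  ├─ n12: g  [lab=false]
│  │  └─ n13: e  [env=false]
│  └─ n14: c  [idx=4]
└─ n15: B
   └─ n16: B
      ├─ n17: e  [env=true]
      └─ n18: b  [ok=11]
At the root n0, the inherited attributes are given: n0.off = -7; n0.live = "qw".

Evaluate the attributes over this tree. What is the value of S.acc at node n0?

10

1. n0.off = -7  [given at root]
2. n0.live = "qw"  [given at root]
3. n1.env = -8  [S.off - 1]
4. n2.off = 8  [A.env + 16]
5. n2.live = "xr"  ["xr"]
6. n3.idx = 27  [terminal]
7. n4.depth = "xr"  [terminal]
8. n5.ok = 21  [terminal]
9. n2.depth = 0  [b.ok - 21]
10. n2.acc = 11  [S.off + 3]
11. n7.env = true  [terminal]
12. n8.env = true  [terminal]
13. n9.idx = 29  [terminal]
14. n6.lab = "np"  ["np"]
15. n6.ok = true  [e₁.env == true]
16. n1.off = "znp"  ["z" ++ C.lab]
17. n1.hot = true  [C.ok == true]
18. n1.key = 10  [(if C.ok then S.acc else A.env) - 1]
19. n12.lab = false  [terminal]
20. n13.env = false  [terminal]
21. n11.lab = "kp"  ["kp"]
22. n11.ok = false  [e.env == true]
23. n14.idx = 4  [terminal]
24. n10.lab = "pz"  ["pz"]
25. n10.ok = true  [true]
26. n15.tag = false  [C.ok == false]
27. n16.tag = false  [false]
28. n17.env = true  [terminal]
29. n18.ok = 11  [terminal]
30. n16.mk = true  [B.tag == false]
31. n16.acc = 3  [b.ok * 3 - 30]
32. n15.mk = false  [B₀.tag and B₁.mk]
33. n15.acc = -5  [B₁.acc - 8]
34. n0.depth = 3  [S.off + 10]
35. n0.acc = 10  [if A.hot then A.key else B.acc]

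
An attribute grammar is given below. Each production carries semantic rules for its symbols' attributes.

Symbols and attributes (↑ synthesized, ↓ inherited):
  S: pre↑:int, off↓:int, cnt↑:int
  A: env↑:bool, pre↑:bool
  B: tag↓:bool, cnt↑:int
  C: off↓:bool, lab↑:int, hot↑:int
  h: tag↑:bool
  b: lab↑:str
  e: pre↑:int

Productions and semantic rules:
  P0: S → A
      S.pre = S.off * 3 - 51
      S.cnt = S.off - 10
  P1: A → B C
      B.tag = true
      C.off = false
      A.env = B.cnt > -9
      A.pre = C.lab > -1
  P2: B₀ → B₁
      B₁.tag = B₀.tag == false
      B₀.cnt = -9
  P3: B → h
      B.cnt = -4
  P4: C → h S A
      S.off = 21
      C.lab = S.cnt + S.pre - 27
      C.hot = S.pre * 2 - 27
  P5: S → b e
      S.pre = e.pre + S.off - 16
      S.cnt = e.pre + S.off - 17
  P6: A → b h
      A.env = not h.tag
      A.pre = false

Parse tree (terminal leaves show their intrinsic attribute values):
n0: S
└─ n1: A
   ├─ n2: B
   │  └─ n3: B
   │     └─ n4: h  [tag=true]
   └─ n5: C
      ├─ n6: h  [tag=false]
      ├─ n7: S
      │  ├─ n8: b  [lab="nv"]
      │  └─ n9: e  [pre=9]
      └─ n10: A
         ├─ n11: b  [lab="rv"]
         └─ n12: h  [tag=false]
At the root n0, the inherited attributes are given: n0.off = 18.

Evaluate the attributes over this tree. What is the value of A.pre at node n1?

1. n0.off = 18  [given at root]
2. n2.tag = true  [true]
3. n3.tag = false  [B₀.tag == false]
4. n4.tag = true  [terminal]
5. n3.cnt = -4  [-4]
6. n2.cnt = -9  [-9]
7. n5.off = false  [false]
8. n6.tag = false  [terminal]
9. n7.off = 21  [21]
10. n8.lab = "nv"  [terminal]
11. n9.pre = 9  [terminal]
12. n7.pre = 14  [e.pre + S.off - 16]
13. n7.cnt = 13  [e.pre + S.off - 17]
14. n11.lab = "rv"  [terminal]
15. n12.tag = false  [terminal]
16. n10.env = true  [not h.tag]
17. n10.pre = false  [false]
18. n5.lab = 0  [S.cnt + S.pre - 27]
19. n5.hot = 1  [S.pre * 2 - 27]
20. n1.env = false  [B.cnt > -9]
21. n1.pre = true  [C.lab > -1]
22. n0.pre = 3  [S.off * 3 - 51]
23. n0.cnt = 8  [S.off - 10]

true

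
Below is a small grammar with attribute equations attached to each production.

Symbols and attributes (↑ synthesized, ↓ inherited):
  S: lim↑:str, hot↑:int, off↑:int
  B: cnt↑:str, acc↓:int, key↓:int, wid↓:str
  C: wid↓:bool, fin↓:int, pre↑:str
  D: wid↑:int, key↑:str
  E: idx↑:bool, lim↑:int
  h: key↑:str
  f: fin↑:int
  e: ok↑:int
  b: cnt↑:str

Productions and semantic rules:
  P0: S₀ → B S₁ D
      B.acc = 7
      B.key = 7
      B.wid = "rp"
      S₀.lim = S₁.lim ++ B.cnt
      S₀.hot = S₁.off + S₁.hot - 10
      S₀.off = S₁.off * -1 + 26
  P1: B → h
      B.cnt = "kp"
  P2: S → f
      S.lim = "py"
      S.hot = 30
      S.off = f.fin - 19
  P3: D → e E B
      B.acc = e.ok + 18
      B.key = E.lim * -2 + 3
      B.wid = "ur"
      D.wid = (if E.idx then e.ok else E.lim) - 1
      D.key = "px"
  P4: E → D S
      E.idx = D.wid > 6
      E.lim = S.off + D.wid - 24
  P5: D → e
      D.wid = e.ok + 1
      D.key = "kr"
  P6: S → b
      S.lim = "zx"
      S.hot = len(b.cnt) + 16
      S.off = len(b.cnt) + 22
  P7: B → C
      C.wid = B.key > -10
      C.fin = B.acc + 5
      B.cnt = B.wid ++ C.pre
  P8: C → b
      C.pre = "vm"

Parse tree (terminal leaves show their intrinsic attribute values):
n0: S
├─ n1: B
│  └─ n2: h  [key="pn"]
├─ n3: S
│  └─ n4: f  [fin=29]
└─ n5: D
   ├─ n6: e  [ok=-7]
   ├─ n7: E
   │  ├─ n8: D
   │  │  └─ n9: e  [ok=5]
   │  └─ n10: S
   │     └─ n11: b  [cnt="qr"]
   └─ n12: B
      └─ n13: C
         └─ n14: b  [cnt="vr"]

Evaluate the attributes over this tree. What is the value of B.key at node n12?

-9

1. n1.acc = 7  [7]
2. n1.key = 7  [7]
3. n1.wid = "rp"  ["rp"]
4. n2.key = "pn"  [terminal]
5. n1.cnt = "kp"  ["kp"]
6. n4.fin = 29  [terminal]
7. n3.lim = "py"  ["py"]
8. n3.hot = 30  [30]
9. n3.off = 10  [f.fin - 19]
10. n6.ok = -7  [terminal]
11. n9.ok = 5  [terminal]
12. n8.wid = 6  [e.ok + 1]
13. n8.key = "kr"  ["kr"]
14. n11.cnt = "qr"  [terminal]
15. n10.lim = "zx"  ["zx"]
16. n10.hot = 18  [len(b.cnt) + 16]
17. n10.off = 24  [len(b.cnt) + 22]
18. n7.idx = false  [D.wid > 6]
19. n7.lim = 6  [S.off + D.wid - 24]
20. n12.acc = 11  [e.ok + 18]
21. n12.key = -9  [E.lim * -2 + 3]
22. n12.wid = "ur"  ["ur"]
23. n13.wid = true  [B.key > -10]
24. n13.fin = 16  [B.acc + 5]
25. n14.cnt = "vr"  [terminal]
26. n13.pre = "vm"  ["vm"]
27. n12.cnt = "urvm"  [B.wid ++ C.pre]
28. n5.wid = 5  [(if E.idx then e.ok else E.lim) - 1]
29. n5.key = "px"  ["px"]
30. n0.lim = "pykp"  [S₁.lim ++ B.cnt]
31. n0.hot = 30  [S₁.off + S₁.hot - 10]
32. n0.off = 16  [S₁.off * -1 + 26]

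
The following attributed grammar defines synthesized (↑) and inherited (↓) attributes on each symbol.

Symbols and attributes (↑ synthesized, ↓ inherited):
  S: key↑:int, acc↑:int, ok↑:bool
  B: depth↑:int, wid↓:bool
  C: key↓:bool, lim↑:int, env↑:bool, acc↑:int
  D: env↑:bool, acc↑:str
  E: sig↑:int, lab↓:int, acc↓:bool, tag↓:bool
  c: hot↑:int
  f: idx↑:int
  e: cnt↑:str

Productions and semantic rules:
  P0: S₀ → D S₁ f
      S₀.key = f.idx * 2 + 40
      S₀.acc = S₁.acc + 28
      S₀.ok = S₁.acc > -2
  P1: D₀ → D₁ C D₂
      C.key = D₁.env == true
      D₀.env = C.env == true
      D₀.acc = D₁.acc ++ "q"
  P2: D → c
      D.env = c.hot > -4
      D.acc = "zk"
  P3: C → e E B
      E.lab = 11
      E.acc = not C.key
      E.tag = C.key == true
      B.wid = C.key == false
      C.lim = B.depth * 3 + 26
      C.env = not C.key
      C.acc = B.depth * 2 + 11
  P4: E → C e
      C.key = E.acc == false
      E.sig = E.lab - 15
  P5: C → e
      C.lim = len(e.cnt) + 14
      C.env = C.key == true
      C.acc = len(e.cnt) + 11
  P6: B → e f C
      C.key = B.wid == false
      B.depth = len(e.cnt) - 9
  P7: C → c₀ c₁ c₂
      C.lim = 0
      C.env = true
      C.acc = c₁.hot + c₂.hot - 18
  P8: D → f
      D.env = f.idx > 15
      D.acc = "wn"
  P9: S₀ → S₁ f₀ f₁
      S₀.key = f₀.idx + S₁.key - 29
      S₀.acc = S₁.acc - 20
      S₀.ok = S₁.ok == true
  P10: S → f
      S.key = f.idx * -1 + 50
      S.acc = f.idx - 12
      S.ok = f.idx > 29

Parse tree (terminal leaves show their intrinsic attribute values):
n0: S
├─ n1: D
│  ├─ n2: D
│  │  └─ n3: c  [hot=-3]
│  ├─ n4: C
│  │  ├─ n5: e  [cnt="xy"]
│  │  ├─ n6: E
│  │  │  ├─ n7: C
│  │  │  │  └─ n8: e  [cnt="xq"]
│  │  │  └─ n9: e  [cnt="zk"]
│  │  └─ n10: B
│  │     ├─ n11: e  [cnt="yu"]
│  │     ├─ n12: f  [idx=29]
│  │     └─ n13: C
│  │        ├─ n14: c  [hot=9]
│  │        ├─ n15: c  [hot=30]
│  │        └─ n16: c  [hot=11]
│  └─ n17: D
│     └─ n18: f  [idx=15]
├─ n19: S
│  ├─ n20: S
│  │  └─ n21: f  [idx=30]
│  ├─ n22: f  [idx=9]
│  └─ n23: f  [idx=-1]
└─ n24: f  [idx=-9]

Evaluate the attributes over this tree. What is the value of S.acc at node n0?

26

1. n3.hot = -3  [terminal]
2. n2.env = true  [c.hot > -4]
3. n2.acc = "zk"  ["zk"]
4. n4.key = true  [D₁.env == true]
5. n5.cnt = "xy"  [terminal]
6. n6.lab = 11  [11]
7. n6.acc = false  [not C.key]
8. n6.tag = true  [C.key == true]
9. n7.key = true  [E.acc == false]
10. n8.cnt = "xq"  [terminal]
11. n7.lim = 16  [len(e.cnt) + 14]
12. n7.env = true  [C.key == true]
13. n7.acc = 13  [len(e.cnt) + 11]
14. n9.cnt = "zk"  [terminal]
15. n6.sig = -4  [E.lab - 15]
16. n10.wid = false  [C.key == false]
17. n11.cnt = "yu"  [terminal]
18. n12.idx = 29  [terminal]
19. n13.key = true  [B.wid == false]
20. n14.hot = 9  [terminal]
21. n15.hot = 30  [terminal]
22. n16.hot = 11  [terminal]
23. n13.lim = 0  [0]
24. n13.env = true  [true]
25. n13.acc = 23  [c₁.hot + c₂.hot - 18]
26. n10.depth = -7  [len(e.cnt) - 9]
27. n4.lim = 5  [B.depth * 3 + 26]
28. n4.env = false  [not C.key]
29. n4.acc = -3  [B.depth * 2 + 11]
30. n18.idx = 15  [terminal]
31. n17.env = false  [f.idx > 15]
32. n17.acc = "wn"  ["wn"]
33. n1.env = false  [C.env == true]
34. n1.acc = "zkq"  [D₁.acc ++ "q"]
35. n21.idx = 30  [terminal]
36. n20.key = 20  [f.idx * -1 + 50]
37. n20.acc = 18  [f.idx - 12]
38. n20.ok = true  [f.idx > 29]
39. n22.idx = 9  [terminal]
40. n23.idx = -1  [terminal]
41. n19.key = 0  [f₀.idx + S₁.key - 29]
42. n19.acc = -2  [S₁.acc - 20]
43. n19.ok = true  [S₁.ok == true]
44. n24.idx = -9  [terminal]
45. n0.key = 22  [f.idx * 2 + 40]
46. n0.acc = 26  [S₁.acc + 28]
47. n0.ok = false  [S₁.acc > -2]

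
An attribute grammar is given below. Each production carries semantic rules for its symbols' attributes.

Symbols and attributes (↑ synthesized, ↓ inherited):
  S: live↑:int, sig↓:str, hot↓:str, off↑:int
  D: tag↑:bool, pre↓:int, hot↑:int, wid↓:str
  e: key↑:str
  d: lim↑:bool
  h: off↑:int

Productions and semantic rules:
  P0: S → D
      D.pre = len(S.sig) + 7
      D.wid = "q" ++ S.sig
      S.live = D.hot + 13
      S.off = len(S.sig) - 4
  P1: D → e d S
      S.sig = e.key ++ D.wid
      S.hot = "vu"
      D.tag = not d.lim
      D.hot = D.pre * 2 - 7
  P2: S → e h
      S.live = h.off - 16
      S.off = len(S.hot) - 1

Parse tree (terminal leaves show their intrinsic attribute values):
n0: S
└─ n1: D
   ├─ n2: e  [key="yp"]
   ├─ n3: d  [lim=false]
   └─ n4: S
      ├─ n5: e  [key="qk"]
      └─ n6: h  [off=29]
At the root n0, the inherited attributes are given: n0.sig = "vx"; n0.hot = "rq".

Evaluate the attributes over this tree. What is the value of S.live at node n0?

1. n0.sig = "vx"  [given at root]
2. n0.hot = "rq"  [given at root]
3. n1.pre = 9  [len(S.sig) + 7]
4. n1.wid = "qvx"  ["q" ++ S.sig]
5. n2.key = "yp"  [terminal]
6. n3.lim = false  [terminal]
7. n4.sig = "ypqvx"  [e.key ++ D.wid]
8. n4.hot = "vu"  ["vu"]
9. n5.key = "qk"  [terminal]
10. n6.off = 29  [terminal]
11. n4.live = 13  [h.off - 16]
12. n4.off = 1  [len(S.hot) - 1]
13. n1.tag = true  [not d.lim]
14. n1.hot = 11  [D.pre * 2 - 7]
15. n0.live = 24  [D.hot + 13]
16. n0.off = -2  [len(S.sig) - 4]

24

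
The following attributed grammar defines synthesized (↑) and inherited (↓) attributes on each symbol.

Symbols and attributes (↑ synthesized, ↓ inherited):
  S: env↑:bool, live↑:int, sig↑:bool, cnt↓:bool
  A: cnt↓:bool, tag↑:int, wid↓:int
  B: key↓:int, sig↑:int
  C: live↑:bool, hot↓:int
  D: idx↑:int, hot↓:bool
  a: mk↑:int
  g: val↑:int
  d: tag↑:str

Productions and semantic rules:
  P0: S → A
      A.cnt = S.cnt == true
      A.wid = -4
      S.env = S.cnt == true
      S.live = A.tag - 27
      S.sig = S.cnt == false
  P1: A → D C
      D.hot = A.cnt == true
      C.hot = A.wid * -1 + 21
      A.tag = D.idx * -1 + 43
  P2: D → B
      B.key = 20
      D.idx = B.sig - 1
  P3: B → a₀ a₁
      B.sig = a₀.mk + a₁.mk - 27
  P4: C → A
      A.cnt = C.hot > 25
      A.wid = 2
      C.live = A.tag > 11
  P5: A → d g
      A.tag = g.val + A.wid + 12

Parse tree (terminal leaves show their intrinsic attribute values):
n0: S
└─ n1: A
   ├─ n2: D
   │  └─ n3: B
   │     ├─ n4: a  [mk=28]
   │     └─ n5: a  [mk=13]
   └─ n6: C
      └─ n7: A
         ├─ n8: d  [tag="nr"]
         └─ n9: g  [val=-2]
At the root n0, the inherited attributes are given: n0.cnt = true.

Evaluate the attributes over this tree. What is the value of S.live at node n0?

3

1. n0.cnt = true  [given at root]
2. n1.cnt = true  [S.cnt == true]
3. n1.wid = -4  [-4]
4. n2.hot = true  [A.cnt == true]
5. n3.key = 20  [20]
6. n4.mk = 28  [terminal]
7. n5.mk = 13  [terminal]
8. n3.sig = 14  [a₀.mk + a₁.mk - 27]
9. n2.idx = 13  [B.sig - 1]
10. n6.hot = 25  [A.wid * -1 + 21]
11. n7.cnt = false  [C.hot > 25]
12. n7.wid = 2  [2]
13. n8.tag = "nr"  [terminal]
14. n9.val = -2  [terminal]
15. n7.tag = 12  [g.val + A.wid + 12]
16. n6.live = true  [A.tag > 11]
17. n1.tag = 30  [D.idx * -1 + 43]
18. n0.env = true  [S.cnt == true]
19. n0.live = 3  [A.tag - 27]
20. n0.sig = false  [S.cnt == false]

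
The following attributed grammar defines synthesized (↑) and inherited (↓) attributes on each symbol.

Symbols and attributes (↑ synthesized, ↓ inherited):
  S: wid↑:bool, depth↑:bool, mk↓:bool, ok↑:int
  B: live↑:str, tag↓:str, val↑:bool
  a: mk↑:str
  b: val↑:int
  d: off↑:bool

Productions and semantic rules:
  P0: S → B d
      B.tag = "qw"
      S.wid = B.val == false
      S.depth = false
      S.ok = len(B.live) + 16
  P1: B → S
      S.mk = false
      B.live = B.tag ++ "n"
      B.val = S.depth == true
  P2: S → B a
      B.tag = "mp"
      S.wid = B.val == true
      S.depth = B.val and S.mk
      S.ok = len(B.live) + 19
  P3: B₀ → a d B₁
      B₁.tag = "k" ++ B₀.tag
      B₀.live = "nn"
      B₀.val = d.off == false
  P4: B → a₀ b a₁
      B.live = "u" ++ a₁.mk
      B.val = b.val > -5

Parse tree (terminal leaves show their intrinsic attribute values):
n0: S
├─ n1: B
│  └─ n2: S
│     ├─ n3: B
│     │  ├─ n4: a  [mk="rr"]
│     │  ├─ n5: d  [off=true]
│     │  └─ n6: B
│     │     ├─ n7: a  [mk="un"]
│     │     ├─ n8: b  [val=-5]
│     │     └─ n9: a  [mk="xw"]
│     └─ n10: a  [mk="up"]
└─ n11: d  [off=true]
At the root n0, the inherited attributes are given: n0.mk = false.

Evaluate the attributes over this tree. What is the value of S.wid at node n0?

true

1. n0.mk = false  [given at root]
2. n1.tag = "qw"  ["qw"]
3. n2.mk = false  [false]
4. n3.tag = "mp"  ["mp"]
5. n4.mk = "rr"  [terminal]
6. n5.off = true  [terminal]
7. n6.tag = "kmp"  ["k" ++ B₀.tag]
8. n7.mk = "un"  [terminal]
9. n8.val = -5  [terminal]
10. n9.mk = "xw"  [terminal]
11. n6.live = "uxw"  ["u" ++ a₁.mk]
12. n6.val = false  [b.val > -5]
13. n3.live = "nn"  ["nn"]
14. n3.val = false  [d.off == false]
15. n10.mk = "up"  [terminal]
16. n2.wid = false  [B.val == true]
17. n2.depth = false  [B.val and S.mk]
18. n2.ok = 21  [len(B.live) + 19]
19. n1.live = "qwn"  [B.tag ++ "n"]
20. n1.val = false  [S.depth == true]
21. n11.off = true  [terminal]
22. n0.wid = true  [B.val == false]
23. n0.depth = false  [false]
24. n0.ok = 19  [len(B.live) + 16]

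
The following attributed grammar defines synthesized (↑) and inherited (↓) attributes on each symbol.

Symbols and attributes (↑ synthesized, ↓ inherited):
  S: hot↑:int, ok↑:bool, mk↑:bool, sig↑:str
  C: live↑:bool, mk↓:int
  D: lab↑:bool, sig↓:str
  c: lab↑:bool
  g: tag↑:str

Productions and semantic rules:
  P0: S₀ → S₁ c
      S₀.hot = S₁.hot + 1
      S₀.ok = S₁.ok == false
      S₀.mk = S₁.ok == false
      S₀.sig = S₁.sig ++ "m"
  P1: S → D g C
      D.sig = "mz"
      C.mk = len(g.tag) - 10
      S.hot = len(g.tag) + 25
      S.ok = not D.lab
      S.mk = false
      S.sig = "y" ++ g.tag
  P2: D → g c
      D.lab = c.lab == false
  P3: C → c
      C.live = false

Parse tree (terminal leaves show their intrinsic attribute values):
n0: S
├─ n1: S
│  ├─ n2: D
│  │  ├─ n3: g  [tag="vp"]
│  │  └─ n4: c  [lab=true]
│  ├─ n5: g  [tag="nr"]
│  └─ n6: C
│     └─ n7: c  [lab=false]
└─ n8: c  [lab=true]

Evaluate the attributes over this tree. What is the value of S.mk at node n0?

false

1. n2.sig = "mz"  ["mz"]
2. n3.tag = "vp"  [terminal]
3. n4.lab = true  [terminal]
4. n2.lab = false  [c.lab == false]
5. n5.tag = "nr"  [terminal]
6. n6.mk = -8  [len(g.tag) - 10]
7. n7.lab = false  [terminal]
8. n6.live = false  [false]
9. n1.hot = 27  [len(g.tag) + 25]
10. n1.ok = true  [not D.lab]
11. n1.mk = false  [false]
12. n1.sig = "ynr"  ["y" ++ g.tag]
13. n8.lab = true  [terminal]
14. n0.hot = 28  [S₁.hot + 1]
15. n0.ok = false  [S₁.ok == false]
16. n0.mk = false  [S₁.ok == false]
17. n0.sig = "ynrm"  [S₁.sig ++ "m"]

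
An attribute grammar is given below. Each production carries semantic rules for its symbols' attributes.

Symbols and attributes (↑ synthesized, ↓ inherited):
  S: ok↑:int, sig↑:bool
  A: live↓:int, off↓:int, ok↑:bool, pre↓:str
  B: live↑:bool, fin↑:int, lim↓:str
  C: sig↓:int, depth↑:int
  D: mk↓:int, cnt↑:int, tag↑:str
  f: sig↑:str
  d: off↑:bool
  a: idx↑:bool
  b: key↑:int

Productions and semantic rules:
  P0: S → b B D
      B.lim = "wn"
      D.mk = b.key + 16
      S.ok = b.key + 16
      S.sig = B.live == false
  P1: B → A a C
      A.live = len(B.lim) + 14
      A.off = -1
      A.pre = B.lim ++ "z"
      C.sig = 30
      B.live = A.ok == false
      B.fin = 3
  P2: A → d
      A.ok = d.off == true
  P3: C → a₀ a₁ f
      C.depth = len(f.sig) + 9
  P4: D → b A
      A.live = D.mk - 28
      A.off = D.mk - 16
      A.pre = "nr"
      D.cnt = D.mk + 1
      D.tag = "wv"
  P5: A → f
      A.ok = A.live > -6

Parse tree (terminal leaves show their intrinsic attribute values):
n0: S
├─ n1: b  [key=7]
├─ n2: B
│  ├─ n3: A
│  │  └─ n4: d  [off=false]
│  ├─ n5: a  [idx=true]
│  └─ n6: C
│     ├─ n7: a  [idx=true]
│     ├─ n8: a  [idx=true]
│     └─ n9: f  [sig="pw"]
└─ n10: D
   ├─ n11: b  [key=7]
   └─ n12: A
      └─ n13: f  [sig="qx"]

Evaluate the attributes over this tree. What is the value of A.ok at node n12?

1. n1.key = 7  [terminal]
2. n2.lim = "wn"  ["wn"]
3. n3.live = 16  [len(B.lim) + 14]
4. n3.off = -1  [-1]
5. n3.pre = "wnz"  [B.lim ++ "z"]
6. n4.off = false  [terminal]
7. n3.ok = false  [d.off == true]
8. n5.idx = true  [terminal]
9. n6.sig = 30  [30]
10. n7.idx = true  [terminal]
11. n8.idx = true  [terminal]
12. n9.sig = "pw"  [terminal]
13. n6.depth = 11  [len(f.sig) + 9]
14. n2.live = true  [A.ok == false]
15. n2.fin = 3  [3]
16. n10.mk = 23  [b.key + 16]
17. n11.key = 7  [terminal]
18. n12.live = -5  [D.mk - 28]
19. n12.off = 7  [D.mk - 16]
20. n12.pre = "nr"  ["nr"]
21. n13.sig = "qx"  [terminal]
22. n12.ok = true  [A.live > -6]
23. n10.cnt = 24  [D.mk + 1]
24. n10.tag = "wv"  ["wv"]
25. n0.ok = 23  [b.key + 16]
26. n0.sig = false  [B.live == false]

true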